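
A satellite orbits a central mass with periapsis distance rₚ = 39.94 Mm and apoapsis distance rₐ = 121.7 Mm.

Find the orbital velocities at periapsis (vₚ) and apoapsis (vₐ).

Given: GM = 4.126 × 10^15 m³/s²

Convert to SI: rₚ = 39.94 Mm = 3.994e+07 m; rₐ = 121.7 Mm = 1.217e+08 m.
Use the vis-viva equation v² = GM(2/r − 1/a) with a = (rₚ + rₐ)/2 = (3.994e+07 + 1.217e+08)/2 = 8.082e+07 m.
vₚ = √(GM · (2/rₚ − 1/a)) = √(4.126e+15 · (2/3.994e+07 − 1/8.082e+07)) m/s ≈ 1.247e+04 m/s = 12.47 km/s.
vₐ = √(GM · (2/rₐ − 1/a)) = √(4.126e+15 · (2/1.217e+08 − 1/8.082e+07)) m/s ≈ 4093 m/s = 4.093 km/s.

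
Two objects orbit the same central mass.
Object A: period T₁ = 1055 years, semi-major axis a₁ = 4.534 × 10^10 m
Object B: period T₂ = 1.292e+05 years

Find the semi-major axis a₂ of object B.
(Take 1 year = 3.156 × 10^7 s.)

Convert to SI: T₁ = 1055 years = 3.32958e+10 s; T₂ = 1.292e+05 years = 4.07755e+12 s.
Kepler's third law: (T₁/T₂)² = (a₁/a₂)³ ⇒ a₂ = a₁ · (T₂/T₁)^(2/3).
T₂/T₁ = 4.07755e+12 / 3.32958e+10 = 122.464.
a₂ = 4.534e+10 · (122.464)^(2/3) m ≈ 1.118e+12 m = 1.118 × 10^12 m.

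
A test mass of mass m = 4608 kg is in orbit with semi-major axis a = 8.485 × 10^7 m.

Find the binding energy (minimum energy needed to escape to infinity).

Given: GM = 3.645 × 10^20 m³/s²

Total orbital energy is E = −GMm/(2a); binding energy is E_bind = −E = GMm/(2a).
E_bind = 3.645e+20 · 4608 / (2 · 8.485e+07) J ≈ 9.898e+15 J = 9.898 PJ.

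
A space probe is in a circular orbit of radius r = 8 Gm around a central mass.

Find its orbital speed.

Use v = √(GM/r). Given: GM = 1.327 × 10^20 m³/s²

Convert to SI: r = 8 Gm = 8e+09 m.
For a circular orbit, gravity supplies the centripetal force, so v = √(GM / r).
v = √(1.327e+20 / 8e+09) m/s ≈ 1.288e+05 m/s = 128.8 km/s.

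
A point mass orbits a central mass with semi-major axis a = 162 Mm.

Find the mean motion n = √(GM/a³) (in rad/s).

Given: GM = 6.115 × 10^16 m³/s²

Convert to SI: a = 162 Mm = 1.62e+08 m.
n = √(GM / a³).
n = √(6.115e+16 / (1.62e+08)³) rad/s ≈ 0.0001199 rad/s.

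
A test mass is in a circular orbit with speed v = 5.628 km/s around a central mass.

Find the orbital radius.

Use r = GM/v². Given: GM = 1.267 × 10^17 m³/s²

Convert to SI: v = 5.628 km/s = 5628 m/s.
For a circular orbit, v² = GM / r, so r = GM / v².
r = 1.267e+17 / (5628)² m ≈ 4e+09 m = 4 Gm.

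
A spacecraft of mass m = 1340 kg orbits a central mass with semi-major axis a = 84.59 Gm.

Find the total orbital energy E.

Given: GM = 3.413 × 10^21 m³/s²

Convert to SI: a = 84.59 Gm = 8.459e+10 m.
E = −GMm / (2a).
E = −3.413e+21 · 1340 / (2 · 8.459e+10) J ≈ -2.703e+13 J = -27.03 TJ.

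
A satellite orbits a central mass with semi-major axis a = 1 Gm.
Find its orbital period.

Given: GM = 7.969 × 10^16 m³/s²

Convert to SI: a = 1 Gm = 1e+09 m.
Kepler's third law: T = 2π √(a³ / GM).
Substituting a = 1e+09 m and GM = 7.969e+16 m³/s²:
T = 2π √((1e+09)³ / 7.969e+16) s
T ≈ 7.038e+05 s = 8.146 days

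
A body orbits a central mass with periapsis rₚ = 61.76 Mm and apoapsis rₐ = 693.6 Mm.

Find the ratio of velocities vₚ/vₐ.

Convert to SI: rₚ = 61.76 Mm = 6.176e+07 m; rₐ = 693.6 Mm = 6.936e+08 m.
Conservation of angular momentum gives rₚvₚ = rₐvₐ, so vₚ/vₐ = rₐ/rₚ.
vₚ/vₐ = 6.936e+08 / 6.176e+07 ≈ 11.23.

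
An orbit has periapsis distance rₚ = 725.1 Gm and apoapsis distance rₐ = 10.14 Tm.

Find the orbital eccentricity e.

Convert to SI: rₚ = 725.1 Gm = 7.251e+11 m; rₐ = 10.14 Tm = 1.014e+13 m.
e = (rₐ − rₚ) / (rₐ + rₚ).
e = (1.014e+13 − 7.251e+11) / (1.014e+13 + 7.251e+11) = 9.4149e+12 / 1.08651e+13 ≈ 0.8665.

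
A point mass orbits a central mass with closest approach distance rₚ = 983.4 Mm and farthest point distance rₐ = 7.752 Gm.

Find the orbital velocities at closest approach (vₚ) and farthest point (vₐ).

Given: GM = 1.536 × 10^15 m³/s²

Convert to SI: rₚ = 983.4 Mm = 9.834e+08 m; rₐ = 7.752 Gm = 7.752e+09 m.
Use the vis-viva equation v² = GM(2/r − 1/a) with a = (rₚ + rₐ)/2 = (9.834e+08 + 7.752e+09)/2 = 4.3677e+09 m.
vₚ = √(GM · (2/rₚ − 1/a)) = √(1.536e+15 · (2/9.834e+08 − 1/4.3677e+09)) m/s ≈ 1665 m/s = 1.665 km/s.
vₐ = √(GM · (2/rₐ − 1/a)) = √(1.536e+15 · (2/7.752e+09 − 1/4.3677e+09)) m/s ≈ 211.2 m/s = 211.2 m/s.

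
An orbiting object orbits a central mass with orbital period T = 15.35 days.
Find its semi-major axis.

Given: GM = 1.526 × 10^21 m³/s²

Convert to SI: T = 15.35 days = 1.32624e+06 s.
Invert Kepler's third law: a = (GM · T² / (4π²))^(1/3).
Substituting T = 1.32624e+06 s and GM = 1.526e+21 m³/s²:
a = (1.526e+21 · (1.32624e+06)² / (4π²))^(1/3) m
a ≈ 4.081e+10 m = 4.081 × 10^10 m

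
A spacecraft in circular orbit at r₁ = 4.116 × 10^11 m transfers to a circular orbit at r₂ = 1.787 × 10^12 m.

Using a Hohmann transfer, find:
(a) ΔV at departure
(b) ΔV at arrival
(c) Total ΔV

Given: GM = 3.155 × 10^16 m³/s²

Transfer semi-major axis: a_t = (r₁ + r₂)/2 = (4.116e+11 + 1.787e+12)/2 = 1.0993e+12 m.
Circular speeds: v₁ = √(GM/r₁) = 276.861 m/s, v₂ = √(GM/r₂) = 132.873 m/s.
Transfer speeds (vis-viva v² = GM(2/r − 1/a_t)): v₁ᵗ = 352.993 m/s, v₂ᵗ = 81.3049 m/s.
(a) ΔV₁ = |v₁ᵗ − v₁| ≈ 76.13 m/s = 76.13 m/s.
(b) ΔV₂ = |v₂ − v₂ᵗ| ≈ 51.57 m/s = 51.57 m/s.
(c) ΔV_total = ΔV₁ + ΔV₂ ≈ 127.7 m/s = 127.7 m/s.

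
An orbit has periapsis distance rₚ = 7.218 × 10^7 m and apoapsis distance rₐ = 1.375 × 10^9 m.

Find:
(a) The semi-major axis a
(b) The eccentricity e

(a) a = (rₚ + rₐ) / 2 = (7.218e+07 + 1.375e+09) / 2 ≈ 7.236e+08 m = 7.236 × 10^8 m.
(b) e = (rₐ − rₚ) / (rₐ + rₚ) = (1.375e+09 − 7.218e+07) / (1.375e+09 + 7.218e+07) ≈ 0.9002.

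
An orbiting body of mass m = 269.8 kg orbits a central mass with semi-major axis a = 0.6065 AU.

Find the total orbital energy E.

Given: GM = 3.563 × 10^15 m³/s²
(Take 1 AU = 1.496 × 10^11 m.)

Convert to SI: a = 0.6065 AU = 9.07324e+10 m.
E = −GMm / (2a).
E = −3.563e+15 · 269.8 / (2 · 9.07324e+10) J ≈ -5.297e+06 J = -5.297 MJ.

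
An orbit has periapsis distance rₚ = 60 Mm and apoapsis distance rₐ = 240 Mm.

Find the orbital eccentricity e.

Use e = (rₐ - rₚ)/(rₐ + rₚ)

Convert to SI: rₚ = 60 Mm = 6e+07 m; rₐ = 240 Mm = 2.4e+08 m.
e = (rₐ − rₚ) / (rₐ + rₚ).
e = (2.4e+08 − 6e+07) / (2.4e+08 + 6e+07) = 1.8e+08 / 3e+08 ≈ 0.6.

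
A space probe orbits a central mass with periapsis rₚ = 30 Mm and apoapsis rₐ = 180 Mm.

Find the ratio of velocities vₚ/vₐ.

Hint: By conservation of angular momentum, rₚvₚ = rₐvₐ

Convert to SI: rₚ = 30 Mm = 3e+07 m; rₐ = 180 Mm = 1.8e+08 m.
Conservation of angular momentum gives rₚvₚ = rₐvₐ, so vₚ/vₐ = rₐ/rₚ.
vₚ/vₐ = 1.8e+08 / 3e+07 ≈ 6.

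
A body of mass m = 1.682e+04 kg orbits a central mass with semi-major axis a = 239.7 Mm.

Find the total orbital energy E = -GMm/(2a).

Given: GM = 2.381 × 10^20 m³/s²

Convert to SI: a = 239.7 Mm = 2.397e+08 m.
E = −GMm / (2a).
E = −2.381e+20 · 1.682e+04 / (2 · 2.397e+08) J ≈ -8.354e+15 J = -8.354 PJ.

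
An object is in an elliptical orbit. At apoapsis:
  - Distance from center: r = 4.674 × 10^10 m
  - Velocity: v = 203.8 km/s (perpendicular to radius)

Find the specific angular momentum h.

Convert to SI: v = 203.8 km/s = 203800 m/s.
With v perpendicular to r, h = r · v.
h = 4.674e+10 · 203800 m²/s ≈ 9.526e+15 m²/s.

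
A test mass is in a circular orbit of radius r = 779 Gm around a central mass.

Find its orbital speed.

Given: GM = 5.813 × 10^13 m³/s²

Convert to SI: r = 779 Gm = 7.79e+11 m.
For a circular orbit, gravity supplies the centripetal force, so v = √(GM / r).
v = √(5.813e+13 / 7.79e+11) m/s ≈ 8.638 m/s = 8.638 m/s.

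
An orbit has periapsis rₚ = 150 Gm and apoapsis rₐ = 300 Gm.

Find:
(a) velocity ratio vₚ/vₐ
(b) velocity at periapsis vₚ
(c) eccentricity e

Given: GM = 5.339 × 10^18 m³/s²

Convert to SI: rₚ = 150 Gm = 1.5e+11 m; rₐ = 300 Gm = 3e+11 m.
(a) Conservation of angular momentum (rₚvₚ = rₐvₐ) gives vₚ/vₐ = rₐ/rₚ = 3e+11/1.5e+11 ≈ 2
(b) With a = (rₚ + rₐ)/2 = 2.25e+11 m, vₚ = √(GM (2/rₚ − 1/a)) = √(5.339e+18 · (2/1.5e+11 − 1/2.25e+11)) m/s ≈ 6889 m/s
(c) e = (rₐ − rₚ)/(rₐ + rₚ) = (3e+11 − 1.5e+11)/(3e+11 + 1.5e+11) ≈ 0.3333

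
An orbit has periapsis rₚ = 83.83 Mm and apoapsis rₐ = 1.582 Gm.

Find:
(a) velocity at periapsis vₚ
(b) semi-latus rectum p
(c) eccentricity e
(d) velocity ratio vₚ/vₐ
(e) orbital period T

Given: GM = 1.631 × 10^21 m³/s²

Convert to SI: rₚ = 83.83 Mm = 8.383e+07 m; rₐ = 1.582 Gm = 1.582e+09 m.
(a) With a = (rₚ + rₐ)/2 = 8.32915e+08 m, vₚ = √(GM (2/rₚ − 1/a)) = √(1.631e+21 · (2/8.383e+07 − 1/8.32915e+08)) m/s ≈ 6.079e+06 m/s
(b) From a = (rₚ + rₐ)/2 = 8.32915e+08 m and e = (rₐ − rₚ)/(rₐ + rₚ) = 0.899353, p = a(1 − e²) = 8.32915e+08 · (1 − (0.899353)²) ≈ 1.592e+08 m
(c) e = (rₐ − rₚ)/(rₐ + rₚ) = (1.582e+09 − 8.383e+07)/(1.582e+09 + 8.383e+07) ≈ 0.8994
(d) Conservation of angular momentum (rₚvₚ = rₐvₐ) gives vₚ/vₐ = rₐ/rₚ = 1.582e+09/8.383e+07 ≈ 18.87
(e) With a = (rₚ + rₐ)/2 = 8.32915e+08 m, T = 2π √(a³/GM) = 2π √((8.32915e+08)³/1.631e+21) s ≈ 3740 s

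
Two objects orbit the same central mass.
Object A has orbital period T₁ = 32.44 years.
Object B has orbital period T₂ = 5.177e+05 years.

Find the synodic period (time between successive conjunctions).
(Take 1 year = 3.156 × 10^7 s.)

Convert to SI: T₁ = 32.44 years = 1.02381e+09 s; T₂ = 5.177e+05 years = 1.63386e+13 s.
T_syn = |T₁ · T₂ / (T₁ − T₂)|.
T_syn = |1.02381e+09 · 1.63386e+13 / (1.02381e+09 − 1.63386e+13)| s ≈ 1.024e+09 s = 32.44 years.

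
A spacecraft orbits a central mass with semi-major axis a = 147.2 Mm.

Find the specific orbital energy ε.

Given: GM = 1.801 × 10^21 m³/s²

Convert to SI: a = 147.2 Mm = 1.472e+08 m.
ε = −GM / (2a).
ε = −1.801e+21 / (2 · 1.472e+08) J/kg ≈ -6.118e+12 J/kg = -6118 GJ/kg.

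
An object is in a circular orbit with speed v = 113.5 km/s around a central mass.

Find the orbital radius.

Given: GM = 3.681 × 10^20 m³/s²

Convert to SI: v = 113.5 km/s = 113500 m/s.
For a circular orbit, v² = GM / r, so r = GM / v².
r = 3.681e+20 / (113500)² m ≈ 2.857e+10 m = 28.57 Gm.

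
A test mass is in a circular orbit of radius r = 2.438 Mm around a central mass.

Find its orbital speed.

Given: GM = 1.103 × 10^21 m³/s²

Convert to SI: r = 2.438 Mm = 2.438e+06 m.
For a circular orbit, gravity supplies the centripetal force, so v = √(GM / r).
v = √(1.103e+21 / 2.438e+06) m/s ≈ 2.127e+07 m/s = 2.127e+04 km/s.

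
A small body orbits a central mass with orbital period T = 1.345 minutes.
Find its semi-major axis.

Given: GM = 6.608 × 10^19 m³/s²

Convert to SI: T = 1.345 minutes = 80.7 s.
Invert Kepler's third law: a = (GM · T² / (4π²))^(1/3).
Substituting T = 80.7 s and GM = 6.608e+19 m³/s²:
a = (6.608e+19 · (80.7)² / (4π²))^(1/3) m
a ≈ 2.217e+07 m = 2.217 × 10^7 m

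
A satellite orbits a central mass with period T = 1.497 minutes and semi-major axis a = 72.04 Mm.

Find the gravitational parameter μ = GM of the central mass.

Convert to SI: T = 1.497 minutes = 89.82 s; a = 72.04 Mm = 7.204e+07 m.
GM = 4π² · a³ / T².
GM = 4π² · (7.204e+07)³ / (89.82)² m³/s² ≈ 1.83e+21 m³/s² = 1.83 × 10^21 m³/s².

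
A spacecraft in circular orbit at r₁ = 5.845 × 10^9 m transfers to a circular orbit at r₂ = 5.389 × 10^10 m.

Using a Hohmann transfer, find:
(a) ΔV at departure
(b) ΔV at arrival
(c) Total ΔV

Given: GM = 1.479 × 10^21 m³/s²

Transfer semi-major axis: a_t = (r₁ + r₂)/2 = (5.845e+09 + 5.389e+10)/2 = 2.98675e+10 m.
Circular speeds: v₁ = √(GM/r₁) = 503028 m/s, v₂ = √(GM/r₂) = 165665 m/s.
Transfer speeds (vis-viva v² = GM(2/r − 1/a_t)): v₁ᵗ = 675688 m/s, v₂ᵗ = 73286.3 m/s.
(a) ΔV₁ = |v₁ᵗ − v₁| ≈ 1.727e+05 m/s = 172.7 km/s.
(b) ΔV₂ = |v₂ − v₂ᵗ| ≈ 9.238e+04 m/s = 92.38 km/s.
(c) ΔV_total = ΔV₁ + ΔV₂ ≈ 2.65e+05 m/s = 265 km/s.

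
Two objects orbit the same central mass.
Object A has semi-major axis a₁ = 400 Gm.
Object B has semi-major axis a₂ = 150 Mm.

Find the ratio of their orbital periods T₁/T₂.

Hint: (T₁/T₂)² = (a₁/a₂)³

Convert to SI: a₁ = 400 Gm = 4e+11 m; a₂ = 150 Mm = 1.5e+08 m.
From Kepler's third law, (T₁/T₂)² = (a₁/a₂)³, so T₁/T₂ = (a₁/a₂)^(3/2).
a₁/a₂ = 4e+11 / 1.5e+08 = 2666.67.
T₁/T₂ = (2666.67)^(3/2) ≈ 1.377e+05.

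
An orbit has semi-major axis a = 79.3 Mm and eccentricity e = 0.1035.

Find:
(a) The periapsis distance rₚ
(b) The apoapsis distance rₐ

Convert to SI: a = 79.3 Mm = 7.93e+07 m.
(a) rₚ = a(1 − e) = 7.93e+07 · (1 − 0.1035) = 7.93e+07 · 0.8965 ≈ 7.109e+07 m = 71.09 Mm.
(b) rₐ = a(1 + e) = 7.93e+07 · (1 + 0.1035) = 7.93e+07 · 1.1035 ≈ 8.751e+07 m = 87.51 Mm.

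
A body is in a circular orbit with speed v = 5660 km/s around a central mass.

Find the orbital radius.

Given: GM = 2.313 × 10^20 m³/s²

Convert to SI: v = 5660 km/s = 5.66e+06 m/s.
For a circular orbit, v² = GM / r, so r = GM / v².
r = 2.313e+20 / (5.66e+06)² m ≈ 7.22e+06 m = 7.22 Mm.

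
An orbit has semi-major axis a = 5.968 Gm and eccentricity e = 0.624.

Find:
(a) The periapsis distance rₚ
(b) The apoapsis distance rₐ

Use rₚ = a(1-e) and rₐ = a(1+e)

Convert to SI: a = 5.968 Gm = 5.968e+09 m.
(a) rₚ = a(1 − e) = 5.968e+09 · (1 − 0.624) = 5.968e+09 · 0.376 ≈ 2.244e+09 m = 2.244 Gm.
(b) rₐ = a(1 + e) = 5.968e+09 · (1 + 0.624) = 5.968e+09 · 1.624 ≈ 9.692e+09 m = 9.692 Gm.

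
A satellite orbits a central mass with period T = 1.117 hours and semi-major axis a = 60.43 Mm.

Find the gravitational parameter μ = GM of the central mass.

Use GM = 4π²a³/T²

Convert to SI: T = 1.117 hours = 4021.2 s; a = 60.43 Mm = 6.043e+07 m.
GM = 4π² · a³ / T².
GM = 4π² · (6.043e+07)³ / (4021.2)² m³/s² ≈ 5.388e+17 m³/s² = 5.388 × 10^17 m³/s².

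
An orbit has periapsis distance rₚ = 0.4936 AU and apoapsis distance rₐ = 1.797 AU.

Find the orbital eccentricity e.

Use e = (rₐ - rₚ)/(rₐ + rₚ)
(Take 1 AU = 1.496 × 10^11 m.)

Convert to SI: rₚ = 0.4936 AU = 7.38426e+10 m; rₐ = 1.797 AU = 2.68831e+11 m.
e = (rₐ − rₚ) / (rₐ + rₚ).
e = (2.68831e+11 − 7.38426e+10) / (2.68831e+11 + 7.38426e+10) = 1.94989e+11 / 3.42674e+11 ≈ 0.569.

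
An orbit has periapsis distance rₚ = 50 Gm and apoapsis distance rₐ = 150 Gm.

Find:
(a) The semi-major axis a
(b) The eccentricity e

Convert to SI: rₚ = 50 Gm = 5e+10 m; rₐ = 150 Gm = 1.5e+11 m.
(a) a = (rₚ + rₐ) / 2 = (5e+10 + 1.5e+11) / 2 ≈ 1e+11 m = 100 Gm.
(b) e = (rₐ − rₚ) / (rₐ + rₚ) = (1.5e+11 − 5e+10) / (1.5e+11 + 5e+10) ≈ 0.5.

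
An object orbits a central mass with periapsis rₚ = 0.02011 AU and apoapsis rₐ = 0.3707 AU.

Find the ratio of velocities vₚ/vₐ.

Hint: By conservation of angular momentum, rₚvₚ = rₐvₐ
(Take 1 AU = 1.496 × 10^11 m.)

Convert to SI: rₚ = 0.02011 AU = 3.00846e+09 m; rₐ = 0.3707 AU = 5.54567e+10 m.
Conservation of angular momentum gives rₚvₚ = rₐvₐ, so vₚ/vₐ = rₐ/rₚ.
vₚ/vₐ = 5.54567e+10 / 3.00846e+09 ≈ 18.43.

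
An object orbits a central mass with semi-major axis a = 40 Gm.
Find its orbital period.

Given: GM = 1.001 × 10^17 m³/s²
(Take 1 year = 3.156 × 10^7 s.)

Convert to SI: a = 40 Gm = 4e+10 m.
Kepler's third law: T = 2π √(a³ / GM).
Substituting a = 4e+10 m and GM = 1.001e+17 m³/s²:
T = 2π √((4e+10)³ / 1.001e+17) s
T ≈ 1.589e+08 s = 5.034 years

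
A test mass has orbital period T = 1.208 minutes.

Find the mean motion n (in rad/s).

Convert to SI: T = 1.208 minutes = 72.48 s.
n = 2π / T.
n = 2π / 72.48 s ≈ 0.08669 rad/s.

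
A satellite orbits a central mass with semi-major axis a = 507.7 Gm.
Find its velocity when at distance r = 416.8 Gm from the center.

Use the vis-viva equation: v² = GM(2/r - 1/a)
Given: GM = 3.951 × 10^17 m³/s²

Convert to SI: a = 507.7 Gm = 5.077e+11 m; r = 416.8 Gm = 4.168e+11 m.
Vis-viva: v = √(GM · (2/r − 1/a)).
2/r − 1/a = 2/4.168e+11 − 1/5.077e+11 = 2.8288e-12 m⁻¹.
v = √(3.951e+17 · 2.8288e-12) m/s ≈ 1057 m/s = 1.057 km/s.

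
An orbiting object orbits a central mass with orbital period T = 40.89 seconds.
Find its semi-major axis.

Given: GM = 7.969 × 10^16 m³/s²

Invert Kepler's third law: a = (GM · T² / (4π²))^(1/3).
Substituting T = 40.89 s and GM = 7.969e+16 m³/s²:
a = (7.969e+16 · (40.89)² / (4π²))^(1/3) m
a ≈ 1.5e+06 m = 1.5 Mm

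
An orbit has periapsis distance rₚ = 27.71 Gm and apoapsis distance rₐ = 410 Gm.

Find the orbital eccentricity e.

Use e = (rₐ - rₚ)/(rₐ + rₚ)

Convert to SI: rₚ = 27.71 Gm = 2.771e+10 m; rₐ = 410 Gm = 4.1e+11 m.
e = (rₐ − rₚ) / (rₐ + rₚ).
e = (4.1e+11 − 2.771e+10) / (4.1e+11 + 2.771e+10) = 3.8229e+11 / 4.3771e+11 ≈ 0.8734.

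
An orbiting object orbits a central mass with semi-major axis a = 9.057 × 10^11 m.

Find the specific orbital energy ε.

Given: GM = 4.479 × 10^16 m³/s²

ε = −GM / (2a).
ε = −4.479e+16 / (2 · 9.057e+11) J/kg ≈ -2.473e+04 J/kg = -24.73 kJ/kg.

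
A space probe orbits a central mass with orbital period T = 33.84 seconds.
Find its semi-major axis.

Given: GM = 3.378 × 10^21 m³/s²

Invert Kepler's third law: a = (GM · T² / (4π²))^(1/3).
Substituting T = 33.84 s and GM = 3.378e+21 m³/s²:
a = (3.378e+21 · (33.84)² / (4π²))^(1/3) m
a ≈ 4.61e+07 m = 46.1 Mm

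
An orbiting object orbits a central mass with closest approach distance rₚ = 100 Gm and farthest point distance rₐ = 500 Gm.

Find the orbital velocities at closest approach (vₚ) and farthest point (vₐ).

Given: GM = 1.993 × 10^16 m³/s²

Convert to SI: rₚ = 100 Gm = 1e+11 m; rₐ = 500 Gm = 5e+11 m.
Use the vis-viva equation v² = GM(2/r − 1/a) with a = (rₚ + rₐ)/2 = (1e+11 + 5e+11)/2 = 3e+11 m.
vₚ = √(GM · (2/rₚ − 1/a)) = √(1.993e+16 · (2/1e+11 − 1/3e+11)) m/s ≈ 576.3 m/s = 576.3 m/s.
vₐ = √(GM · (2/rₐ − 1/a)) = √(1.993e+16 · (2/5e+11 − 1/3e+11)) m/s ≈ 115.3 m/s = 115.3 m/s.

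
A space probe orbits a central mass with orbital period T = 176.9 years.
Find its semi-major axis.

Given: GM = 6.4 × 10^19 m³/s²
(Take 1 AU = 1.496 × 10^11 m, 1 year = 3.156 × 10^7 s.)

Convert to SI: T = 176.9 years = 5.58296e+09 s.
Invert Kepler's third law: a = (GM · T² / (4π²))^(1/3).
Substituting T = 5.58296e+09 s and GM = 6.4e+19 m³/s²:
a = (6.4e+19 · (5.58296e+09)² / (4π²))^(1/3) m
a ≈ 3.697e+12 m = 24.71 AU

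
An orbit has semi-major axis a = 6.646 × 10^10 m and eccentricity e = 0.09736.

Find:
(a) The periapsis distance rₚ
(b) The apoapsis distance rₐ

(a) rₚ = a(1 − e) = 6.646e+10 · (1 − 0.09736) = 6.646e+10 · 0.90264 ≈ 5.999e+10 m = 5.999 × 10^10 m.
(b) rₐ = a(1 + e) = 6.646e+10 · (1 + 0.09736) = 6.646e+10 · 1.09736 ≈ 7.293e+10 m = 7.293 × 10^10 m.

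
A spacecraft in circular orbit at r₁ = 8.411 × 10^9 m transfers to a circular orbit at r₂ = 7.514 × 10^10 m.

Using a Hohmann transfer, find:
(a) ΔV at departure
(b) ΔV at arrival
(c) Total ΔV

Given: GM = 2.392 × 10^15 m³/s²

Transfer semi-major axis: a_t = (r₁ + r₂)/2 = (8.411e+09 + 7.514e+10)/2 = 4.17755e+10 m.
Circular speeds: v₁ = √(GM/r₁) = 533.282 m/s, v₂ = √(GM/r₂) = 178.421 m/s.
Transfer speeds (vis-viva v² = GM(2/r − 1/a_t)): v₁ᵗ = 715.207 m/s, v₂ᵗ = 80.0586 m/s.
(a) ΔV₁ = |v₁ᵗ − v₁| ≈ 181.9 m/s = 181.9 m/s.
(b) ΔV₂ = |v₂ − v₂ᵗ| ≈ 98.36 m/s = 98.36 m/s.
(c) ΔV_total = ΔV₁ + ΔV₂ ≈ 280.3 m/s = 280.3 m/s.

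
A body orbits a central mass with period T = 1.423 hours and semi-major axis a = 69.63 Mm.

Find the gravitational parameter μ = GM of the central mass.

Convert to SI: T = 1.423 hours = 5122.8 s; a = 69.63 Mm = 6.963e+07 m.
GM = 4π² · a³ / T².
GM = 4π² · (6.963e+07)³ / (5122.8)² m³/s² ≈ 5.078e+17 m³/s² = 5.078 × 10^17 m³/s².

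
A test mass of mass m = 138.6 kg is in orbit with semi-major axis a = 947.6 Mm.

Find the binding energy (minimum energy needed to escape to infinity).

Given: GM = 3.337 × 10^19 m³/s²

Convert to SI: a = 947.6 Mm = 9.476e+08 m.
Total orbital energy is E = −GMm/(2a); binding energy is E_bind = −E = GMm/(2a).
E_bind = 3.337e+19 · 138.6 / (2 · 9.476e+08) J ≈ 2.44e+12 J = 2.44 TJ.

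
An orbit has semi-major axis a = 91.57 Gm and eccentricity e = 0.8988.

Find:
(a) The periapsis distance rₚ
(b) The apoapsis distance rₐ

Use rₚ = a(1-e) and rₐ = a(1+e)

Convert to SI: a = 91.57 Gm = 9.157e+10 m.
(a) rₚ = a(1 − e) = 9.157e+10 · (1 − 0.8988) = 9.157e+10 · 0.1012 ≈ 9.267e+09 m = 9.267 Gm.
(b) rₐ = a(1 + e) = 9.157e+10 · (1 + 0.8988) = 9.157e+10 · 1.8988 ≈ 1.739e+11 m = 173.9 Gm.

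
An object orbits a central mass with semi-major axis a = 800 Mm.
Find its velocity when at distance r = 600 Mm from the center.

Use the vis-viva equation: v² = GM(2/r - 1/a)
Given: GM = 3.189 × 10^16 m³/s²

Convert to SI: a = 800 Mm = 8e+08 m; r = 600 Mm = 6e+08 m.
Vis-viva: v = √(GM · (2/r − 1/a)).
2/r − 1/a = 2/6e+08 − 1/8e+08 = 2.08333e-09 m⁻¹.
v = √(3.189e+16 · 2.08333e-09) m/s ≈ 8151 m/s = 8.151 km/s.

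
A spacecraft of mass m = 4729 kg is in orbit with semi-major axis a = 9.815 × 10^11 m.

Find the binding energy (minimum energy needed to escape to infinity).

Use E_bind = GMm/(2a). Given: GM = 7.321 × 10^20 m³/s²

Total orbital energy is E = −GMm/(2a); binding energy is E_bind = −E = GMm/(2a).
E_bind = 7.321e+20 · 4729 / (2 · 9.815e+11) J ≈ 1.764e+12 J = 1.764 TJ.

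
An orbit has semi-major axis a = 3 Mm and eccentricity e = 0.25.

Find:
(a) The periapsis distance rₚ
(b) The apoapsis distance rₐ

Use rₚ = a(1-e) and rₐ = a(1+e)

Convert to SI: a = 3 Mm = 3e+06 m.
(a) rₚ = a(1 − e) = 3e+06 · (1 − 0.25) = 3e+06 · 0.75 ≈ 2.25e+06 m = 2.25 Mm.
(b) rₐ = a(1 + e) = 3e+06 · (1 + 0.25) = 3e+06 · 1.25 ≈ 3.75e+06 m = 3.75 Mm.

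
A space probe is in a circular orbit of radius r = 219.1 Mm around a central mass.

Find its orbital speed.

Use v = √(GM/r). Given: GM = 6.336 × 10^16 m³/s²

Convert to SI: r = 219.1 Mm = 2.191e+08 m.
For a circular orbit, gravity supplies the centripetal force, so v = √(GM / r).
v = √(6.336e+16 / 2.191e+08) m/s ≈ 1.701e+04 m/s = 17.01 km/s.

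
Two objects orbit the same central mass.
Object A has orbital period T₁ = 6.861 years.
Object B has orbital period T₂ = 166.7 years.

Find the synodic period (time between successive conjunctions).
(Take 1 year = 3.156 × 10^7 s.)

Convert to SI: T₁ = 6.861 years = 2.16533e+08 s; T₂ = 166.7 years = 5.26105e+09 s.
T_syn = |T₁ · T₂ / (T₁ − T₂)|.
T_syn = |2.16533e+08 · 5.26105e+09 / (2.16533e+08 − 5.26105e+09)| s ≈ 2.258e+08 s = 7.156 years.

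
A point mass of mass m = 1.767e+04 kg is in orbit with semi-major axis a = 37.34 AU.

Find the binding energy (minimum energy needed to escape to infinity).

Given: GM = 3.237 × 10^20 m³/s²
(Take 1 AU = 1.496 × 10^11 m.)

Convert to SI: a = 37.34 AU = 5.58606e+12 m.
Total orbital energy is E = −GMm/(2a); binding energy is E_bind = −E = GMm/(2a).
E_bind = 3.237e+20 · 1.767e+04 / (2 · 5.58606e+12) J ≈ 5.12e+11 J = 512 GJ.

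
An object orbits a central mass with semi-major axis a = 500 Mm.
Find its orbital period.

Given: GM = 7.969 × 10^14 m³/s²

Convert to SI: a = 500 Mm = 5e+08 m.
Kepler's third law: T = 2π √(a³ / GM).
Substituting a = 5e+08 m and GM = 7.969e+14 m³/s²:
T = 2π √((5e+08)³ / 7.969e+14) s
T ≈ 2.488e+06 s = 28.8 days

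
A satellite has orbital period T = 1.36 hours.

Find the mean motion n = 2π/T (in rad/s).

Convert to SI: T = 1.36 hours = 4896 s.
n = 2π / T.
n = 2π / 4896 s ≈ 0.001283 rad/s.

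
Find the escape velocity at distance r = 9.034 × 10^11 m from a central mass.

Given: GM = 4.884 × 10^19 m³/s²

Escape velocity comes from setting total energy to zero: ½v² − GM/r = 0 ⇒ v_esc = √(2GM / r).
v_esc = √(2 · 4.884e+19 / 9.034e+11) m/s ≈ 1.04e+04 m/s = 10.4 km/s.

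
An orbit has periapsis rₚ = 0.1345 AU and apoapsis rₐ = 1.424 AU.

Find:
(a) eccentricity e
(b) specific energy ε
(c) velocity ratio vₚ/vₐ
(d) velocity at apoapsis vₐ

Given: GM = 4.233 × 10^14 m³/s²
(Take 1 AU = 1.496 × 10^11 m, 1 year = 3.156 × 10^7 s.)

Convert to SI: rₚ = 0.1345 AU = 2.01212e+10 m; rₐ = 1.424 AU = 2.1303e+11 m.
(a) e = (rₐ − rₚ)/(rₐ + rₚ) = (2.1303e+11 − 2.01212e+10)/(2.1303e+11 + 2.01212e+10) ≈ 0.8274
(b) With a = (rₚ + rₐ)/2 = 1.16576e+11 m, ε = −GM/(2a) = −4.233e+14/(2 · 1.16576e+11) J/kg ≈ -1816 J/kg
(c) Conservation of angular momentum (rₚvₚ = rₐvₐ) gives vₚ/vₐ = rₐ/rₚ = 2.1303e+11/2.01212e+10 ≈ 10.59
(d) With a = (rₚ + rₐ)/2 = 1.16576e+11 m, vₐ = √(GM (2/rₐ − 1/a)) = √(4.233e+14 · (2/2.1303e+11 − 1/1.16576e+11)) m/s ≈ 18.52 m/s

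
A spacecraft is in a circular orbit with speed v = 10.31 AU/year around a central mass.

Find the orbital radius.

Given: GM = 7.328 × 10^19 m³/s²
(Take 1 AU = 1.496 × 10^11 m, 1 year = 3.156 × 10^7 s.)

Convert to SI: v = 10.31 AU/year = 48871.2 m/s.
For a circular orbit, v² = GM / r, so r = GM / v².
r = 7.328e+19 / (48871.2)² m ≈ 3.068e+10 m = 0.2051 AU.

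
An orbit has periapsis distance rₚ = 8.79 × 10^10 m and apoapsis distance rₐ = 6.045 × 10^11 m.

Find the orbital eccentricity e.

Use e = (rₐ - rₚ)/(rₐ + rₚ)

e = (rₐ − rₚ) / (rₐ + rₚ).
e = (6.045e+11 − 8.79e+10) / (6.045e+11 + 8.79e+10) = 5.166e+11 / 6.924e+11 ≈ 0.7461.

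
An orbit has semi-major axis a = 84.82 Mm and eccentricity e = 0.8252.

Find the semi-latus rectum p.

Convert to SI: a = 84.82 Mm = 8.482e+07 m.
p = a (1 − e²).
p = 8.482e+07 · (1 − (0.8252)²) = 8.482e+07 · 0.319045 ≈ 2.706e+07 m = 27.06 Mm.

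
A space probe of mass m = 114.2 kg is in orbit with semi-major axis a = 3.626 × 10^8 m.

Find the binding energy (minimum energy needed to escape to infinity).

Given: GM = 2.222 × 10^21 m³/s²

Total orbital energy is E = −GMm/(2a); binding energy is E_bind = −E = GMm/(2a).
E_bind = 2.222e+21 · 114.2 / (2 · 3.626e+08) J ≈ 3.499e+14 J = 349.9 TJ.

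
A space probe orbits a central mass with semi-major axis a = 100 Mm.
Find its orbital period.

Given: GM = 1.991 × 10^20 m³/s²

Convert to SI: a = 100 Mm = 1e+08 m.
Kepler's third law: T = 2π √(a³ / GM).
Substituting a = 1e+08 m and GM = 1.991e+20 m³/s²:
T = 2π √((1e+08)³ / 1.991e+20) s
T ≈ 445.3 s = 7.422 minutes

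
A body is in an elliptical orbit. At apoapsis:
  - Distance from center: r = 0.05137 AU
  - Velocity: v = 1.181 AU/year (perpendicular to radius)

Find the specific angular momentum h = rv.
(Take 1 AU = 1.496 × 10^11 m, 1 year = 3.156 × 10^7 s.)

Convert to SI: r = 0.05137 AU = 7.68495e+09 m; v = 1.181 AU/year = 5598.15 m/s.
With v perpendicular to r, h = r · v.
h = 7.68495e+09 · 5598.15 m²/s ≈ 4.302e+13 m²/s.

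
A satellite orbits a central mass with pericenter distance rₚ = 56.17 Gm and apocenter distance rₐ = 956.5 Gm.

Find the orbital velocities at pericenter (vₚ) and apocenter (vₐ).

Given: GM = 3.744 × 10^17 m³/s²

Convert to SI: rₚ = 56.17 Gm = 5.617e+10 m; rₐ = 956.5 Gm = 9.565e+11 m.
Use the vis-viva equation v² = GM(2/r − 1/a) with a = (rₚ + rₐ)/2 = (5.617e+10 + 9.565e+11)/2 = 5.06335e+11 m.
vₚ = √(GM · (2/rₚ − 1/a)) = √(3.744e+17 · (2/5.617e+10 − 1/5.06335e+11)) m/s ≈ 3548 m/s = 3.548 km/s.
vₐ = √(GM · (2/rₐ − 1/a)) = √(3.744e+17 · (2/9.565e+11 − 1/5.06335e+11)) m/s ≈ 208.4 m/s = 208.4 m/s.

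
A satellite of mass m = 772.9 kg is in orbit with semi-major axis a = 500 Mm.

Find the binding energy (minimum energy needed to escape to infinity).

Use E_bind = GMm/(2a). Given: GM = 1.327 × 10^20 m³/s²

Convert to SI: a = 500 Mm = 5e+08 m.
Total orbital energy is E = −GMm/(2a); binding energy is E_bind = −E = GMm/(2a).
E_bind = 1.327e+20 · 772.9 / (2 · 5e+08) J ≈ 1.026e+14 J = 102.6 TJ.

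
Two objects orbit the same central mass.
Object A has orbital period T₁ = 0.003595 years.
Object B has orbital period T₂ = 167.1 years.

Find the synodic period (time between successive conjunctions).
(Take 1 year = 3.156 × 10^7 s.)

Convert to SI: T₁ = 0.003595 years = 113458 s; T₂ = 167.1 years = 5.27368e+09 s.
T_syn = |T₁ · T₂ / (T₁ − T₂)|.
T_syn = |113458 · 5.27368e+09 / (113458 − 5.27368e+09)| s ≈ 1.135e+05 s = 0.003595 years.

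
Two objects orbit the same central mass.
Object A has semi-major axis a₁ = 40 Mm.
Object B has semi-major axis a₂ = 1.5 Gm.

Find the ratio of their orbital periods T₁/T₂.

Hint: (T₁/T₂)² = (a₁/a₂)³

Convert to SI: a₁ = 40 Mm = 4e+07 m; a₂ = 1.5 Gm = 1.5e+09 m.
From Kepler's third law, (T₁/T₂)² = (a₁/a₂)³, so T₁/T₂ = (a₁/a₂)^(3/2).
a₁/a₂ = 4e+07 / 1.5e+09 = 0.0266667.
T₁/T₂ = (0.0266667)^(3/2) ≈ 0.004355.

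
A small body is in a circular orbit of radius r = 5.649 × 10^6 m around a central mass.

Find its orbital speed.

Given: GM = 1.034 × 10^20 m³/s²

For a circular orbit, gravity supplies the centripetal force, so v = √(GM / r).
v = √(1.034e+20 / 5.649e+06) m/s ≈ 4.278e+06 m/s = 4278 km/s.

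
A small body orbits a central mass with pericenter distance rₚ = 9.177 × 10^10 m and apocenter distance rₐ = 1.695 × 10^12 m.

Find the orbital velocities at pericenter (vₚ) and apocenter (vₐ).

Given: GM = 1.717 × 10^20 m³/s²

Use the vis-viva equation v² = GM(2/r − 1/a) with a = (rₚ + rₐ)/2 = (9.177e+10 + 1.695e+12)/2 = 8.93385e+11 m.
vₚ = √(GM · (2/rₚ − 1/a)) = √(1.717e+20 · (2/9.177e+10 − 1/8.93385e+11)) m/s ≈ 5.958e+04 m/s = 59.58 km/s.
vₐ = √(GM · (2/rₐ − 1/a)) = √(1.717e+20 · (2/1.695e+12 − 1/8.93385e+11)) m/s ≈ 3226 m/s = 3.226 km/s.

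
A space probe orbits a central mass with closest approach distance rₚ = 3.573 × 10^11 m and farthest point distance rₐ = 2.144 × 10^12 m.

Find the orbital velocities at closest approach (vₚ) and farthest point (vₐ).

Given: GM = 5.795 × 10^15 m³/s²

Use the vis-viva equation v² = GM(2/r − 1/a) with a = (rₚ + rₐ)/2 = (3.573e+11 + 2.144e+12)/2 = 1.25065e+12 m.
vₚ = √(GM · (2/rₚ − 1/a)) = √(5.795e+15 · (2/3.573e+11 − 1/1.25065e+12)) m/s ≈ 166.7 m/s = 166.7 m/s.
vₐ = √(GM · (2/rₐ − 1/a)) = √(5.795e+15 · (2/2.144e+12 − 1/1.25065e+12)) m/s ≈ 27.79 m/s = 27.79 m/s.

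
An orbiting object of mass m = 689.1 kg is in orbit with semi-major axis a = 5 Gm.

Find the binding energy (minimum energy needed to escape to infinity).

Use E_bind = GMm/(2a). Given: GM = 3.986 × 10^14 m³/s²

Convert to SI: a = 5 Gm = 5e+09 m.
Total orbital energy is E = −GMm/(2a); binding energy is E_bind = −E = GMm/(2a).
E_bind = 3.986e+14 · 689.1 / (2 · 5e+09) J ≈ 2.747e+07 J = 27.47 MJ.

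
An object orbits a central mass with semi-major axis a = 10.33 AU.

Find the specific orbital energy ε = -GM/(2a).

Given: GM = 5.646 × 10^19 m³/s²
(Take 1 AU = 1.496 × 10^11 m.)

Convert to SI: a = 10.33 AU = 1.54537e+12 m.
ε = −GM / (2a).
ε = −5.646e+19 / (2 · 1.54537e+12) J/kg ≈ -1.827e+07 J/kg = -18.27 MJ/kg.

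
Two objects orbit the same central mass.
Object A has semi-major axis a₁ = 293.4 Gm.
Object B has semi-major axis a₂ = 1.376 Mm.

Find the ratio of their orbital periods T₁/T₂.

Convert to SI: a₁ = 293.4 Gm = 2.934e+11 m; a₂ = 1.376 Mm = 1.376e+06 m.
From Kepler's third law, (T₁/T₂)² = (a₁/a₂)³, so T₁/T₂ = (a₁/a₂)^(3/2).
a₁/a₂ = 2.934e+11 / 1.376e+06 = 213227.
T₁/T₂ = (213227)^(3/2) ≈ 9.846e+07.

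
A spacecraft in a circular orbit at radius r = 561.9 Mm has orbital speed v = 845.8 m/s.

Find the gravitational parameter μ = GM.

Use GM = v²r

Convert to SI: r = 561.9 Mm = 5.619e+08 m.
For a circular orbit v² = GM/r, so GM = v² · r.
GM = (845.8)² · 5.619e+08 m³/s² ≈ 4.02e+14 m³/s² = 4.02 × 10^14 m³/s².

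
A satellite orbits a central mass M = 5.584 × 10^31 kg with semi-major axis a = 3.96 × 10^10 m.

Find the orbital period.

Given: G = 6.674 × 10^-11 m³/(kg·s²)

GM = G · M = 6.674e-11 · 5.584e+31 = 3.72676e+21 m³/s².
Kepler's third law: T = 2π √(a³ / GM).
Substituting a = 3.96e+10 m and GM = 3.72676e+21 m³/s²:
T = 2π √((3.96e+10)³ / 3.72676e+21) s
T ≈ 8.111e+05 s = 9.387 days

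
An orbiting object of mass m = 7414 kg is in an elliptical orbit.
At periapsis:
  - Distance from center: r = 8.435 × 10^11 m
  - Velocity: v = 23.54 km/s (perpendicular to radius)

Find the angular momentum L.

Convert to SI: v = 23.54 km/s = 23540 m/s.
Since v is perpendicular to r, L = m · v · r.
L = 7414 · 23540 · 8.435e+11 kg·m²/s ≈ 1.472e+20 kg·m²/s.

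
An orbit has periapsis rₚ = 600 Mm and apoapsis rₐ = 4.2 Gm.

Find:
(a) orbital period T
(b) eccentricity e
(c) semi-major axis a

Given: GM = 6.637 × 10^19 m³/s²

Convert to SI: rₚ = 600 Mm = 6e+08 m; rₐ = 4.2 Gm = 4.2e+09 m.
(a) With a = (rₚ + rₐ)/2 = 2.4e+09 m, T = 2π √(a³/GM) = 2π √((2.4e+09)³/6.637e+19) s ≈ 9.068e+04 s
(b) e = (rₐ − rₚ)/(rₐ + rₚ) = (4.2e+09 − 6e+08)/(4.2e+09 + 6e+08) ≈ 0.75
(c) a = (rₚ + rₐ)/2 = (6e+08 + 4.2e+09)/2 ≈ 2.4e+09 m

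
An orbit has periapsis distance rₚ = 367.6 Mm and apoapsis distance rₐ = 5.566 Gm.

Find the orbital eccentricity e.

Convert to SI: rₚ = 367.6 Mm = 3.676e+08 m; rₐ = 5.566 Gm = 5.566e+09 m.
e = (rₐ − rₚ) / (rₐ + rₚ).
e = (5.566e+09 − 3.676e+08) / (5.566e+09 + 3.676e+08) = 5.1984e+09 / 5.9336e+09 ≈ 0.8761.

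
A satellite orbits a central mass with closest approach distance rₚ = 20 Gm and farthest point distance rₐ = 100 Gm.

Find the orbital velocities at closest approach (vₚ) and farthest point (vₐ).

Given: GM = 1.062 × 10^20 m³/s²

Convert to SI: rₚ = 20 Gm = 2e+10 m; rₐ = 100 Gm = 1e+11 m.
Use the vis-viva equation v² = GM(2/r − 1/a) with a = (rₚ + rₐ)/2 = (2e+10 + 1e+11)/2 = 6e+10 m.
vₚ = √(GM · (2/rₚ − 1/a)) = √(1.062e+20 · (2/2e+10 − 1/6e+10)) m/s ≈ 9.407e+04 m/s = 94.07 km/s.
vₐ = √(GM · (2/rₐ − 1/a)) = √(1.062e+20 · (2/1e+11 − 1/6e+10)) m/s ≈ 1.881e+04 m/s = 18.81 km/s.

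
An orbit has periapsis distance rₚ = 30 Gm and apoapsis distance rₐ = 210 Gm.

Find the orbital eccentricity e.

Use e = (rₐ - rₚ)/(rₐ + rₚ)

Convert to SI: rₚ = 30 Gm = 3e+10 m; rₐ = 210 Gm = 2.1e+11 m.
e = (rₐ − rₚ) / (rₐ + rₚ).
e = (2.1e+11 − 3e+10) / (2.1e+11 + 3e+10) = 1.8e+11 / 2.4e+11 ≈ 0.75.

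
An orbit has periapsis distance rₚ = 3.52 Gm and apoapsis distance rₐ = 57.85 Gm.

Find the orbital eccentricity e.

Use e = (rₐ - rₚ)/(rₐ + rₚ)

Convert to SI: rₚ = 3.52 Gm = 3.52e+09 m; rₐ = 57.85 Gm = 5.785e+10 m.
e = (rₐ − rₚ) / (rₐ + rₚ).
e = (5.785e+10 − 3.52e+09) / (5.785e+10 + 3.52e+09) = 5.433e+10 / 6.137e+10 ≈ 0.8853.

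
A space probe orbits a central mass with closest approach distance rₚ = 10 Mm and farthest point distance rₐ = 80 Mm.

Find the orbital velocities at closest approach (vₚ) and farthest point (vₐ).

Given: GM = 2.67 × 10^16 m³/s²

Convert to SI: rₚ = 10 Mm = 1e+07 m; rₐ = 80 Mm = 8e+07 m.
Use the vis-viva equation v² = GM(2/r − 1/a) with a = (rₚ + rₐ)/2 = (1e+07 + 8e+07)/2 = 4.5e+07 m.
vₚ = √(GM · (2/rₚ − 1/a)) = √(2.67e+16 · (2/1e+07 − 1/4.5e+07)) m/s ≈ 6.89e+04 m/s = 68.9 km/s.
vₐ = √(GM · (2/rₐ − 1/a)) = √(2.67e+16 · (2/8e+07 − 1/4.5e+07)) m/s ≈ 8612 m/s = 8.612 km/s.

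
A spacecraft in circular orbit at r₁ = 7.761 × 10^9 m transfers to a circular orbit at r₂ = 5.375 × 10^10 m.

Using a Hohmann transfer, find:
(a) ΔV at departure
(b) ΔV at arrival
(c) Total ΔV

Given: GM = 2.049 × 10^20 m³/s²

Transfer semi-major axis: a_t = (r₁ + r₂)/2 = (7.761e+09 + 5.375e+10)/2 = 3.07555e+10 m.
Circular speeds: v₁ = √(GM/r₁) = 162485 m/s, v₂ = √(GM/r₂) = 61742.1 m/s.
Transfer speeds (vis-viva v² = GM(2/r − 1/a_t)): v₁ᵗ = 214803 m/s, v₂ᵗ = 31015.5 m/s.
(a) ΔV₁ = |v₁ᵗ − v₁| ≈ 5.232e+04 m/s = 52.32 km/s.
(b) ΔV₂ = |v₂ − v₂ᵗ| ≈ 3.073e+04 m/s = 30.73 km/s.
(c) ΔV_total = ΔV₁ + ΔV₂ ≈ 8.304e+04 m/s = 83.04 km/s.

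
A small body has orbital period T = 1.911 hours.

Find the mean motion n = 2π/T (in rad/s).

Convert to SI: T = 1.911 hours = 6879.6 s.
n = 2π / T.
n = 2π / 6879.6 s ≈ 0.0009133 rad/s.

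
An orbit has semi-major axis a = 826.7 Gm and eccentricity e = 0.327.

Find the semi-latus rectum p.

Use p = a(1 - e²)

Convert to SI: a = 826.7 Gm = 8.267e+11 m.
p = a (1 − e²).
p = 8.267e+11 · (1 − (0.327)²) = 8.267e+11 · 0.893071 ≈ 7.383e+11 m = 738.3 Gm.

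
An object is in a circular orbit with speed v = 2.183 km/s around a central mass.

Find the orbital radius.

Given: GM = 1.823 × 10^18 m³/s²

Convert to SI: v = 2.183 km/s = 2183 m/s.
For a circular orbit, v² = GM / r, so r = GM / v².
r = 1.823e+18 / (2183)² m ≈ 3.825e+11 m = 382.5 Gm.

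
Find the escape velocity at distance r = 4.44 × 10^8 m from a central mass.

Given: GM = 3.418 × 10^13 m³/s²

Escape velocity comes from setting total energy to zero: ½v² − GM/r = 0 ⇒ v_esc = √(2GM / r).
v_esc = √(2 · 3.418e+13 / 4.44e+08) m/s ≈ 392.4 m/s = 392.4 m/s.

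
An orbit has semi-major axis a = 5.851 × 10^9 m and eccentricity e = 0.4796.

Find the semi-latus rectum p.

p = a (1 − e²).
p = 5.851e+09 · (1 − (0.4796)²) = 5.851e+09 · 0.769984 ≈ 4.505e+09 m = 4.505 × 10^9 m.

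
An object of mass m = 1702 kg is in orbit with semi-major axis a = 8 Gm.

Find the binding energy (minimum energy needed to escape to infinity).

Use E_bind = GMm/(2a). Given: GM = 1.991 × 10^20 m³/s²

Convert to SI: a = 8 Gm = 8e+09 m.
Total orbital energy is E = −GMm/(2a); binding energy is E_bind = −E = GMm/(2a).
E_bind = 1.991e+20 · 1702 / (2 · 8e+09) J ≈ 2.118e+13 J = 21.18 TJ.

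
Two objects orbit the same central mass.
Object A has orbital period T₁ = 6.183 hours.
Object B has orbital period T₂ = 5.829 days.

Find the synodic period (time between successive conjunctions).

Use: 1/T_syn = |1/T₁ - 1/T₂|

Convert to SI: T₁ = 6.183 hours = 22258.8 s; T₂ = 5.829 days = 503626 s.
T_syn = |T₁ · T₂ / (T₁ − T₂)|.
T_syn = |22258.8 · 503626 / (22258.8 − 503626)| s ≈ 2.329e+04 s = 6.469 hours.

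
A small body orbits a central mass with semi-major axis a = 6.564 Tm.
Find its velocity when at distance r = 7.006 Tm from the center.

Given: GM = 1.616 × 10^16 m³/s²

Convert to SI: a = 6.564 Tm = 6.564e+12 m; r = 7.006 Tm = 7.006e+12 m.
Vis-viva: v = √(GM · (2/r − 1/a)).
2/r − 1/a = 2/7.006e+12 − 1/6.564e+12 = 1.33123e-13 m⁻¹.
v = √(1.616e+16 · 1.33123e-13) m/s ≈ 46.38 m/s = 46.38 m/s.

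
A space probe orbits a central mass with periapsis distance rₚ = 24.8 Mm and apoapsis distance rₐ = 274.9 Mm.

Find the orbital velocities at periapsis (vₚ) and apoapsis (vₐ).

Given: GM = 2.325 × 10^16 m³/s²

Convert to SI: rₚ = 24.8 Mm = 2.48e+07 m; rₐ = 274.9 Mm = 2.749e+08 m.
Use the vis-viva equation v² = GM(2/r − 1/a) with a = (rₚ + rₐ)/2 = (2.48e+07 + 2.749e+08)/2 = 1.4985e+08 m.
vₚ = √(GM · (2/rₚ − 1/a)) = √(2.325e+16 · (2/2.48e+07 − 1/1.4985e+08)) m/s ≈ 4.147e+04 m/s = 41.47 km/s.
vₐ = √(GM · (2/rₐ − 1/a)) = √(2.325e+16 · (2/2.749e+08 − 1/1.4985e+08)) m/s ≈ 3741 m/s = 3.741 km/s.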